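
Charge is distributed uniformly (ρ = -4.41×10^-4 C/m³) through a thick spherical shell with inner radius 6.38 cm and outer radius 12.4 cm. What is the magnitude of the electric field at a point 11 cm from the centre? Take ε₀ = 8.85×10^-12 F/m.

By spherical symmetry E is radial; choose a Gaussian sphere of radius r = 11 cm (within the shell material, 6.38 cm < r < 12.4 cm).
Enclosed charge is the volume from a to r: Q_enc = (4π/3)ρ(r³ − a³) = -1.979e-6 C.
Gauss's law: E·4πr² = Q_enc/ε₀.
E = |Q_enc|/(4πε₀r²) = (1.979×10^-6)/(4π·8.85×10^-12·(0.11)²) = 1.47×10^6 N/C.

|E| = 1.47×10^6 N/C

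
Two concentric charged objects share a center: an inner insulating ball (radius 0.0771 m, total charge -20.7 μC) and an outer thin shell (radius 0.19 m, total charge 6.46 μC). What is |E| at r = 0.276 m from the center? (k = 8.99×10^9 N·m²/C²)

|E| = 1.68e6 V/m

Use a concentric Gaussian sphere at r = 0.276 m (r > 0.19 m, enclosing both).
Q_enc = (-20.7 μC) + (6.46 μC) = -1.424×10^-5 C.
By Gauss's law, ∮E·dA = E·4πr² = Q_enc/ε₀.
E = k|Q_enc|/r² = (8.99×10^9)(1.424×10^-5)/(0.276)² = 1.68×10^6 N/C.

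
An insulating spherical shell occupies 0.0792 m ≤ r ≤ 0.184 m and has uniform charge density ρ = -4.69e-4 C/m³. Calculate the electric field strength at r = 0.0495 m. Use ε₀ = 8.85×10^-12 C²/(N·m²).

Use a concentric Gaussian sphere at r = 0.0495 m (r < 0.0792 m, inside the empty cavity).
Q_enc = 0 (all charge lies at larger r); Gauss's law gives E = 0.

E = 0 (no enclosed charge)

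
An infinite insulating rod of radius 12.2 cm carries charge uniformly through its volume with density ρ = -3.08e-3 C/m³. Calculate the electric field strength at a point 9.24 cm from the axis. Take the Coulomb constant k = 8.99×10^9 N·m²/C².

Choose a coaxial cylinder of radius r = 9.24 cm (arbitrary length L) as the Gaussian surface (r < R).
Charge inside radius r per length L is ρ·πr²·L, so λ_enc = ρπr² = -8.261×10^-5 C/m.
Gauss's law: E·2πrL = λ_enc L/ε₀.
E = 2k|λ_enc|/r = 2(8.99×10^9)(8.261×10^-5)/(0.0924) = 1.61×10^7 N/C.

E = 1.61×10^7 N/C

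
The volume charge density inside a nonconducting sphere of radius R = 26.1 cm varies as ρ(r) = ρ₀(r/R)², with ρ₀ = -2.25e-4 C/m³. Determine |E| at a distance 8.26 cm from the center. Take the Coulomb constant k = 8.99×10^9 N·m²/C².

4.21×10^4 V/m

Use a concentric Gaussian sphere at r = 8.26 cm (r < R).
Q_enc = ∫₀^r ρ(r')·4πr'² dr' = (4πρ₀/R²) ∫₀^r r'^4 dr' = 4πρ₀ r^5/(5·R²) = -3.192×10^-8 C.
Since E is radial and uniform over the Gaussian sphere, Φ = E·4πr² = Q_enc/ε₀.
E = k|Q_enc|/r² = (8.99×10^9)(3.192×10^-8)/(0.0826)² = 4.21e4 N/C.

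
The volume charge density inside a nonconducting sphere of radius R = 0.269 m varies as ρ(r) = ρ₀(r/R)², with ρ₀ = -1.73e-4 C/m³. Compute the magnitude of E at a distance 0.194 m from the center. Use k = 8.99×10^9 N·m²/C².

|E| ≈ 3.94×10^5 N/C

By spherical symmetry E is radial; choose a Gaussian sphere of radius r = 0.194 m (r < R).
Integrate the density: Q_enc = 4π ∫₀^r ρ₀(r'/R)^2 r'² dr' = 4πρ₀ r^5/(5·R²) = -1.651e-6 C.
Applying ∮E·dA = Q_enc/ε₀ with Φ = E(4πr²):
E = k|Q_enc|/r² = (8.99×10^9)(1.651×10^-6)/(0.194)² = 3.94e5 N/C.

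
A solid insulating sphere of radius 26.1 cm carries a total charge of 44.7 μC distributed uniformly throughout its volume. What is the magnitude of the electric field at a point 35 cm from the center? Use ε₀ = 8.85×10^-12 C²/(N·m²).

|E| = 3.28e6 V/m

Symmetry ⇒ E = E(r) r̂. Gaussian sphere of radius r = 35 cm (r > R, so the entire charge is enclosed).
Q_enc = 44.7 μC = 4.47e-5 C.
Since E is radial and uniform over the Gaussian sphere, Φ = E·4πr² = Q_enc/ε₀.
E = |Q_enc|/(4πε₀r²) = (4.47×10^-5)/(4π·8.85×10^-12·(0.35)²) = 3.28×10^6 N/C.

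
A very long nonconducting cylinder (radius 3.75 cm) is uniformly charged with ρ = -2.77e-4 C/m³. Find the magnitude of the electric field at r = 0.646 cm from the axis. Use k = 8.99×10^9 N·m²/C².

E ≈ 1.01e5 V/m

By cylindrical symmetry E is radial; use a coaxial Gaussian cylinder of radius 0.646 cm and length L (r < R).
Charge inside radius r per length L is ρ·πr²·L, so λ_enc = ρπr² = -3.632×10^-8 C/m.
Since E is radial and uniform over the curved surface, Φ = E·2πrL = Q_enc/ε₀ = λ_enc L/ε₀.
E = 2k|λ_enc|/r = 2(8.99×10^9)(3.632×10^-8)/(0.00646) = 1.01e5 N/C.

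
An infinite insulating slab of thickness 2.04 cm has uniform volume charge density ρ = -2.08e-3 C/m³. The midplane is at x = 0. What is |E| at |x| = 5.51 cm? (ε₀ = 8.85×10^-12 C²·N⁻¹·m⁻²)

The point |x| = 5.51 cm lies outside the slab (half-thickness 0.0102 m). A symmetric pillbox spanning the full slab encloses Q_enc = ρ·d·A.
Flux = 2EA ⇒ E = |ρ|d/(2ε₀), independent of distance outside.
E = (2.08e-3)(0.0204)/(2·8.85×10^-12) = 2.40e6 N/C.

E ≈ 2.40e6 N/C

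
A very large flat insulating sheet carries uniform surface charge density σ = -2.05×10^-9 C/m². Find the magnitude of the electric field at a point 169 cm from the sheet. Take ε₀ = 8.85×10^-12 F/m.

Choose a cylindrical pillbox piercing the sheet, end faces (area A) parallel to it.
Flux Φ = 2EA and Q_enc = σA, so 2EA = σA/ε₀ ⇒ E = |σ|/(2ε₀), independent of distance.
E = |σ|/(2ε₀) = (2.05×10^-9)/(2·8.85×10^-12) = 116 N/C.

|E| = 116 N/C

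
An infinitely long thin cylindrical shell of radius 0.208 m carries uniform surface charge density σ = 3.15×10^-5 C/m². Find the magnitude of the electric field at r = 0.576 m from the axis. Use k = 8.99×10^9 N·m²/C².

Choose a coaxial cylinder of radius r = 0.576 m (arbitrary length L) as the Gaussian surface (r > 0.208 m).
The whole shell is enclosed: λ_enc = σ·2πR = (3.15×10^-5)·2π·(0.208) = 4.117e-5 C/m.
Gauss's law: E·2πrL = λ_enc L/ε₀.
E = 2k|λ_enc|/r = 2(8.99×10^9)(4.117×10^-5)/(0.576) = 1.29e6 N/C.

E ≈ 1.29×10^6 V/m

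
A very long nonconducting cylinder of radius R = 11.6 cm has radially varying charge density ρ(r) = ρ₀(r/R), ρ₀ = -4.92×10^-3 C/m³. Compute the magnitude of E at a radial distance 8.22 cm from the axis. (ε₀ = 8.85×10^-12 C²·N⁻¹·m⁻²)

E = 1.08×10^7 N/C

By cylindrical symmetry E is radial; use a coaxial Gaussian cylinder of radius 8.22 cm and length L (r < R).
Integrating ρ over the cross-section to radius r: λ_enc = (2πρ₀/R) ∫₀^r r'^2 dr' = 2πρ₀ r^3/(3·R) = -4.934×10^-5 C/m.
By Gauss's law (flux through the curved wall only), E·2πrL = λ_enc L/ε₀.
E = |λ_enc|/(2πε₀r) = (4.934e-5)/(2π·8.85×10^-12·0.0822) = 1.08×10^7 N/C.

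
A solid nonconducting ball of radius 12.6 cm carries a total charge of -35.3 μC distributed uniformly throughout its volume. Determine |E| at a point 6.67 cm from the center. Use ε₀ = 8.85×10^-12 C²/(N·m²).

Symmetry ⇒ E = E(r) r̂. Gaussian sphere of radius r = 6.67 cm (r < R).
For a uniform sphere the enclosed fraction is (r/R)³, so Q_enc = (-35.3 μC)(0.0667/0.126)³ = -5.236e-6 C.
Applying ∮E·dA = Q_enc/ε₀ with Φ = E(4πr²):
E = |Q_enc|/(4πε₀r²) = (5.236×10^-6)/(4π·8.85×10^-12·(0.0667)²) = 1.06×10^7 N/C.

E ≈ 1.06×10^7 N/C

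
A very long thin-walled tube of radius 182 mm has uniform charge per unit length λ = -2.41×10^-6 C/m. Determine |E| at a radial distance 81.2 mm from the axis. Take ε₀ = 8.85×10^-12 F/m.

|E| = 0 V/m

Take a coaxial cylindrical Gaussian surface of radius r = 81.2 mm and length L (r < 182 mm, inside the shell).
All the surface charge lies outside this cylinder: Q_enc = 0, hence E = 0.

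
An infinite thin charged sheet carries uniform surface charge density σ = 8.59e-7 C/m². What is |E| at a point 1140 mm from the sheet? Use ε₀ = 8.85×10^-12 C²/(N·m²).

|E| ≈ 4.85e4 N/C

By planar symmetry E is perpendicular to the sheet and uniform; use a Gaussian pillbox with flat faces of area A on each side of the sheet.
Only the two end caps contribute flux: Φ = 2EA. With Q_enc = σA, Gauss's law gives E = |σ|/(2ε₀).
E = |σ|/(2ε₀) = (8.59×10^-7)/(2·8.85×10^-12) = 4.85×10^4 N/C.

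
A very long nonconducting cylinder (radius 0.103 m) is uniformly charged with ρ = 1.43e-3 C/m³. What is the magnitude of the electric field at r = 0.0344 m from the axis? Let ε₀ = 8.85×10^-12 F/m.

2.78×10^6 N/C

Choose a coaxial cylinder of radius r = 0.0344 m (arbitrary length L) as the Gaussian surface (r < R).
Enclosed charge per unit length: λ_enc = ρ·πr² = (1.43×10^-3)π(0.0344)² = 5.316×10^-6 C/m.
By Gauss's law (flux through the curved wall only), E·2πrL = λ_enc L/ε₀.
E = |λ_enc|/(2πε₀r) = (5.316×10^-6)/(2π·8.85×10^-12·0.0344) = 2.78×10^6 N/C.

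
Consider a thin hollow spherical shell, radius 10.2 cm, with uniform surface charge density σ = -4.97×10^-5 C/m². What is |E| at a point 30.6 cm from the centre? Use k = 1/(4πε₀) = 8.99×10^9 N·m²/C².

Take a concentric spherical Gaussian surface of radius r = 30.6 cm (r > 10.2 cm).
The entire shell is enclosed: Q_enc = σ·4πR² = (-4.97e-5)·4π·(0.102)² = -6.498×10^-6 C.
Since E is radial and uniform over the Gaussian sphere, Φ = E·4πr² = Q_enc/ε₀.
E = k|Q_enc|/r² = (8.99×10^9)(6.498e-6)/(0.306)² = 6.24×10^5 N/C.

E = 6.24×10^5 N/C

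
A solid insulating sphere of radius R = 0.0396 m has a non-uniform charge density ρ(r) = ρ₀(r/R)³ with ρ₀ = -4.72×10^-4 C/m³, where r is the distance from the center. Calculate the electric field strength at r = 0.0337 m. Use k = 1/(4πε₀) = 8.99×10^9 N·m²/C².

E = 1.85e5 N/C

By spherical symmetry E is radial; choose a Gaussian sphere of radius r = 0.0337 m (r < R).
Integrate the density: Q_enc = 4π ∫₀^r ρ₀(r'/R)^3 r'² dr' = 4πρ₀ r^6/(6·R³) = -2.332e-8 C.
Applying ∮E·dA = Q_enc/ε₀ with Φ = E(4πr²):
E = k|Q_enc|/r² = (8.99×10^9)(2.332×10^-8)/(0.0337)² = 1.85×10^5 N/C.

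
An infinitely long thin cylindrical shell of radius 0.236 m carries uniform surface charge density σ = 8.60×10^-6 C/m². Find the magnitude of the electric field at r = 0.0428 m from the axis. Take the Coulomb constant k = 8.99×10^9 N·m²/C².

E = 0

Take a coaxial cylindrical Gaussian surface of radius r = 0.0428 m and length L (r < 0.236 m, inside the shell).
All the surface charge lies outside this cylinder: Q_enc = 0, hence E = 0.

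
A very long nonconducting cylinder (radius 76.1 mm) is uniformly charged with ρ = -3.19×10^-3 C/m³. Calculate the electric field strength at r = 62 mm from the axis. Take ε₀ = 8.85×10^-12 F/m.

By cylindrical symmetry E is radial; use a coaxial Gaussian cylinder of radius 62 mm and length L (r < R).
Charge inside radius r per length L is ρ·πr²·L, so λ_enc = ρπr² = -3.852e-5 C/m.
Applying ∮E·dA = Q_enc/ε₀ with the end caps contributing no flux:
E = |λ_enc|/(2πε₀r) = (3.852×10^-5)/(2π·8.85×10^-12·0.062) = 1.12×10^7 N/C.

E ≈ 1.12×10^7 N/C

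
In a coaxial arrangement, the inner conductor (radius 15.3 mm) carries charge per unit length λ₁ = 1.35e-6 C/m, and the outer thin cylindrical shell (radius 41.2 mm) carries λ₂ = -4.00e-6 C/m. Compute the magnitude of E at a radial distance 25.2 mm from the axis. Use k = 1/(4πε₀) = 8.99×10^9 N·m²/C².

By cylindrical symmetry E is radial; use a coaxial Gaussian cylinder of radius 25.2 mm and length L (between the conductors, 15.3 mm < r < 41.2 mm).
Only the inner wire is enclosed; the outer shell contributes nothing inside itself. λ_enc = λ₁ = 1.35×10^-6 C/m.
Applying ∮E·dA = Q_enc/ε₀ with the end caps contributing no flux:
E = 2k|λ_enc|/r = 2(8.99×10^9)(1.35×10^-6)/(0.0252) = 9.63×10^5 N/C.

|E| = 9.63e5 N/C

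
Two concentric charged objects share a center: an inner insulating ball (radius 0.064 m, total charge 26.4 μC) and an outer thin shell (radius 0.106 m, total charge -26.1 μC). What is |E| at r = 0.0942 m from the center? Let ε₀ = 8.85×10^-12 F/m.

By spherical symmetry E is radial; choose a Gaussian sphere of radius r = 0.0942 m (between the bodies, 0.064 m < r < 0.106 m).
Only the inner charge is enclosed; the outer shell contributes nothing inside itself. Q_enc = 26.4 μC = 2.64e-5 C.
By Gauss's law, ∮E·dA = E·4πr² = Q_enc/ε₀.
E = |Q_enc|/(4πε₀r²) = (2.64×10^-5)/(4π·8.85×10^-12·(0.0942)²) = 2.68×10^7 N/C.

|E| = 2.68e7 N/C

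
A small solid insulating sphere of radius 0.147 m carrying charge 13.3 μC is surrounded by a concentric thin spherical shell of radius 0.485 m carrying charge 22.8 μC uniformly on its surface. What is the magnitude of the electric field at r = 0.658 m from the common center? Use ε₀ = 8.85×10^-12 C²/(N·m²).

|E| ≈ 7.50e5 N/C

By spherical symmetry E is radial; choose a Gaussian sphere of radius r = 0.658 m (r > 0.485 m, enclosing both).
Q_enc = (13.3 μC) + (22.8 μC) = 3.61×10^-5 C.
By Gauss's law, ∮E·dA = E·4πr² = Q_enc/ε₀.
E = |Q_enc|/(4πε₀r²) = (3.61×10^-5)/(4π·8.85×10^-12·(0.658)²) = 7.50×10^5 N/C.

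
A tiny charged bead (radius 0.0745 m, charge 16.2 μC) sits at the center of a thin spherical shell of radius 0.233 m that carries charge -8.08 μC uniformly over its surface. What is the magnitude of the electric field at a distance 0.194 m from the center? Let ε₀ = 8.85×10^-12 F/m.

E ≈ 3.87×10^6 V/m

Take a concentric spherical Gaussian surface of radius r = 0.194 m (between the bodies, 0.0745 m < r < 0.233 m).
Only the inner charge is enclosed; the outer shell contributes nothing inside itself. Q_enc = 16.2 μC = 1.62e-5 C.
Since E is radial and uniform over the Gaussian sphere, Φ = E·4πr² = Q_enc/ε₀.
E = |Q_enc|/(4πε₀r²) = (1.62e-5)/(4π·8.85×10^-12·(0.194)²) = 3.87×10^6 N/C.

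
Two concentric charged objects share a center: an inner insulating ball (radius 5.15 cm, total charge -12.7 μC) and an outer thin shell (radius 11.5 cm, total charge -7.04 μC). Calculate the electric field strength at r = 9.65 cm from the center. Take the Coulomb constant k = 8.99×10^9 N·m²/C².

E ≈ 1.23×10^7 V/m

By spherical symmetry E is radial; choose a Gaussian sphere of radius r = 9.65 cm (between the bodies, 5.15 cm < r < 11.5 cm).
The shell at 11.5 cm lies outside the Gaussian surface, so Q_enc = -12.7 μC = -1.27×10^-5 C.
By Gauss's law, ∮E·dA = E·4πr² = Q_enc/ε₀.
E = k|Q_enc|/r² = (8.99×10^9)(1.27×10^-5)/(0.0965)² = 1.23×10^7 N/C.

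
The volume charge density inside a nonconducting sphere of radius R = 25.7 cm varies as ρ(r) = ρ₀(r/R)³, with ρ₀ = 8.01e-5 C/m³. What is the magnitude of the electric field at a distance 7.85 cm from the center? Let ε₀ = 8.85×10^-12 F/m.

3.37×10^3 V/m

Use a concentric Gaussian sphere at r = 7.85 cm (r < R).
Q_enc = ∫₀^r ρ(r')·4πr'² dr' = (4πρ₀/R³) ∫₀^r r'^5 dr' = 4πρ₀ r^6/(6·R³) = 2.313×10^-9 C.
Gauss's law: E·4πr² = Q_enc/ε₀.
E = |Q_enc|/(4πε₀r²) = (2.313×10^-9)/(4π·8.85×10^-12·(0.0785)²) = 3.37×10^3 N/C.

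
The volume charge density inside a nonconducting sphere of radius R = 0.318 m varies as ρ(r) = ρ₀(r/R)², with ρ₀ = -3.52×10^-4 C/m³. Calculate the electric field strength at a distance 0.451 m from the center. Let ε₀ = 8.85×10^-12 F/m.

Take a concentric spherical Gaussian surface of radius r = 0.451 m (r > R, all charge enclosed).
Q_enc = 4π ∫₀^R ρ₀(r'/R)^2 r'² dr' = 4πρ₀R³/5 = -2.845×10^-5 C.
Applying ∮E·dA = Q_enc/ε₀ with Φ = E(4πr²):
E = |Q_enc|/(4πε₀r²) = (2.845×10^-5)/(4π·8.85×10^-12·(0.451)²) = 1.26×10^6 N/C.

E ≈ 1.26e6 N/C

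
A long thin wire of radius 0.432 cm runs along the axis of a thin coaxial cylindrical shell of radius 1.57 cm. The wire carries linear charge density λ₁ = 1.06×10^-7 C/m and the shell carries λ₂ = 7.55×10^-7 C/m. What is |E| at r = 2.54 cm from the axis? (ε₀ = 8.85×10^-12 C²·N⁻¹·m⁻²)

By cylindrical symmetry E is radial; use a coaxial Gaussian cylinder of radius 2.54 cm and length L (r > 1.57 cm, enclosing both).
λ_enc = λ₁ + λ₂ = (1.06e-7) + (7.55×10^-7) = 8.61×10^-7 C/m.
By Gauss's law (flux through the curved wall only), E·2πrL = λ_enc L/ε₀.
E = |λ_enc|/(2πε₀r) = (8.61×10^-7)/(2π·8.85×10^-12·0.0254) = 6.10e5 N/C.

6.10×10^5 N/C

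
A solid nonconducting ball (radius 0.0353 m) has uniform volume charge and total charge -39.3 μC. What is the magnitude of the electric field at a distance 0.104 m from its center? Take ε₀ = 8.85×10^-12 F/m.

E ≈ 3.27e7 N/C

Use a concentric Gaussian sphere at r = 0.104 m (r > R, so the entire charge is enclosed).
Q_enc = -39.3 μC = -3.93e-5 C.
Since E is radial and uniform over the Gaussian sphere, Φ = E·4πr² = Q_enc/ε₀.
E = |Q_enc|/(4πε₀r²) = (3.93×10^-5)/(4π·8.85×10^-12·(0.104)²) = 3.27×10^7 N/C.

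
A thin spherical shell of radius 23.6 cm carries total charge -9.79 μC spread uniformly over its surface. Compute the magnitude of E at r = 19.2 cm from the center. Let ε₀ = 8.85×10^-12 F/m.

E = 0

Use a concentric Gaussian sphere at r = 19.2 cm (inside the shell, r < 23.6 cm).
All the charge is outside the Gaussian surface: Q_enc = 0, hence E = 0 everywhere inside the shell.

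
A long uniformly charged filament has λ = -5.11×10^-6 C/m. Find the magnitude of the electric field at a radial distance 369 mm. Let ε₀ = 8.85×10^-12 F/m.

E = 2.49×10^5 N/C

Coaxial Gaussian cylinder, radius r = 369 mm, length L.
Q_enc = λL, so λ_enc = -5.11×10^-6 C/m.
Since E is radial and uniform over the curved surface, Φ = E·2πrL = Q_enc/ε₀ = λ_enc L/ε₀.
E = |λ_enc|/(2πε₀r) = (5.11×10^-6)/(2π·8.85×10^-12·0.369) = 2.49e5 N/C.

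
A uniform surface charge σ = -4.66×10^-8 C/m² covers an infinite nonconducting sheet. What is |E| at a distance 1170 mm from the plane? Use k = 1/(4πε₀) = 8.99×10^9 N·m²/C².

|E| = 2.63×10^3 N/C

Choose a cylindrical pillbox piercing the sheet, end faces (area A) parallel to it.
Only the two end caps contribute flux: Φ = 2EA. With Q_enc = σA, Gauss's law gives E = |σ|/(2ε₀).
E = 2πk|σ| = 2π(8.99×10^9)(4.66×10^-8) = 2.63e3 N/C.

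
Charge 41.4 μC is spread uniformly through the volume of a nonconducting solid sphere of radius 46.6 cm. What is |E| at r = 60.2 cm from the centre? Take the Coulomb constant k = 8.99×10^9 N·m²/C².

|E| ≈ 1.03×10^6 N/C

By spherical symmetry E is radial; choose a Gaussian sphere of radius r = 60.2 cm (r > R, so the entire charge is enclosed).
Q_enc = 41.4 μC = 4.14×10^-5 C.
Applying ∮E·dA = Q_enc/ε₀ with Φ = E(4πr²):
E = k|Q_enc|/r² = (8.99×10^9)(4.14×10^-5)/(0.602)² = 1.03×10^6 N/C.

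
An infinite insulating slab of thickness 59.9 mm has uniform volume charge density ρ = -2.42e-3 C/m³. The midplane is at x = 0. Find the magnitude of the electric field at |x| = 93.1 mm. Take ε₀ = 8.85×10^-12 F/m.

The point |x| = 93.1 mm lies outside the slab (half-thickness 0.02995 m). A symmetric pillbox spanning the full slab encloses Q_enc = ρ·d·A.
Flux = 2EA ⇒ E = |ρ|d/(2ε₀), independent of distance outside.
E = (2.42e-3)(0.0599)/(2·8.85×10^-12) = 8.19×10^6 N/C.

|E| = 8.19×10^6 N/C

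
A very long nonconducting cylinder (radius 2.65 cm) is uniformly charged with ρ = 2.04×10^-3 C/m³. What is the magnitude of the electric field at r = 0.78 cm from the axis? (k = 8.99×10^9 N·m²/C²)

By cylindrical symmetry E is radial; use a coaxial Gaussian cylinder of radius 0.78 cm and length L (r < R).
Enclosed charge per unit length: λ_enc = ρ·πr² = (2.04×10^-3)π(0.0078)² = 3.899e-7 C/m.
Applying ∮E·dA = Q_enc/ε₀ with the end caps contributing no flux:
E = 2k|λ_enc|/r = 2(8.99×10^9)(3.899e-7)/(0.0078) = 8.99×10^5 N/C.

|E| ≈ 8.99×10^5 V/m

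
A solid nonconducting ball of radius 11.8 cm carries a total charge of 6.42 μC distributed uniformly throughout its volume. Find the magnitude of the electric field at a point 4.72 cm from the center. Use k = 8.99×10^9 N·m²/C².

E = 1.66×10^6 N/C

Take a concentric spherical Gaussian surface of radius r = 4.72 cm (r < R).
For a uniform sphere the enclosed fraction is (r/R)³, so Q_enc = (6.42 μC)(0.0472/0.118)³ = 4.109×10^-7 C.
Applying ∮E·dA = Q_enc/ε₀ with Φ = E(4πr²):
E = k|Q_enc|/r² = (8.99×10^9)(4.109×10^-7)/(0.0472)² = 1.66×10^6 N/C.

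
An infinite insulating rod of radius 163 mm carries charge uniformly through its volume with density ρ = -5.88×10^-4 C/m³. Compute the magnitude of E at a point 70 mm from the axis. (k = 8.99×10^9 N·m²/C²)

2.32×10^6 N/C

Choose a coaxial cylinder of radius r = 70 mm (arbitrary length L) as the Gaussian surface (r < R).
Charge inside radius r per length L is ρ·πr²·L, so λ_enc = ρπr² = -9.052e-6 C/m.
Since E is radial and uniform over the curved surface, Φ = E·2πrL = Q_enc/ε₀ = λ_enc L/ε₀.
E = 2k|λ_enc|/r = 2(8.99×10^9)(9.052e-6)/(0.07) = 2.32×10^6 N/C.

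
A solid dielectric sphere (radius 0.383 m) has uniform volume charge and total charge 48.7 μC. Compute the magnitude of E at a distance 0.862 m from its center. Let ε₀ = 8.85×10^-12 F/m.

Symmetry ⇒ E = E(r) r̂. Gaussian sphere of radius r = 0.862 m (r > R, so the entire charge is enclosed).
Q_enc = 48.7 μC = 4.87e-5 C.
By Gauss's law, ∮E·dA = E·4πr² = Q_enc/ε₀.
E = |Q_enc|/(4πε₀r²) = (4.87×10^-5)/(4π·8.85×10^-12·(0.862)²) = 5.89e5 N/C.

5.89e5 V/m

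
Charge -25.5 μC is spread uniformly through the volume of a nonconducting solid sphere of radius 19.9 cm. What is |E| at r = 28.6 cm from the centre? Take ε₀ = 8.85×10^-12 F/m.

By spherical symmetry E is radial; choose a Gaussian sphere of radius r = 28.6 cm (r > R, so the entire charge is enclosed).
Q_enc = -25.5 μC = -2.55×10^-5 C.
Since E is radial and uniform over the Gaussian sphere, Φ = E·4πr² = Q_enc/ε₀.
E = |Q_enc|/(4πε₀r²) = (2.55×10^-5)/(4π·8.85×10^-12·(0.286)²) = 2.80e6 N/C.

2.80×10^6 N/C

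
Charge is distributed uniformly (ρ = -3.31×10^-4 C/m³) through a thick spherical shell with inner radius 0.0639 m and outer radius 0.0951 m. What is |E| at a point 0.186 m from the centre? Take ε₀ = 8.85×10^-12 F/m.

E ≈ 2.16e5 V/m

Take a concentric spherical Gaussian surface of radius r = 0.186 m (r > 0.0951 m, enclosing the whole shell).
Q_enc = ρ·(4π/3)(b³ − a³) = (-3.31×10^-4)·(4π/3)·((0.0951)³ − (0.0639)³) = -8.307e-7 C.
Since E is radial and uniform over the Gaussian sphere, Φ = E·4πr² = Q_enc/ε₀.
E = |Q_enc|/(4πε₀r²) = (8.307e-7)/(4π·8.85×10^-12·(0.186)²) = 2.16×10^5 N/C.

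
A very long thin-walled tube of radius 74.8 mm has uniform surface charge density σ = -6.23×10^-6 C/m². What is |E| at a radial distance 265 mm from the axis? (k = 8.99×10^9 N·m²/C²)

E ≈ 1.99×10^5 N/C

Take a coaxial cylindrical Gaussian surface of radius r = 265 mm and length L (r > 74.8 mm).
The whole shell is enclosed: λ_enc = σ·2πR = (-6.23×10^-6)·2π·(0.0748) = -2.928×10^-6 C/m.
By Gauss's law (flux through the curved wall only), E·2πrL = λ_enc L/ε₀.
E = 2k|λ_enc|/r = 2(8.99×10^9)(2.928×10^-6)/(0.265) = 1.99×10^5 N/C.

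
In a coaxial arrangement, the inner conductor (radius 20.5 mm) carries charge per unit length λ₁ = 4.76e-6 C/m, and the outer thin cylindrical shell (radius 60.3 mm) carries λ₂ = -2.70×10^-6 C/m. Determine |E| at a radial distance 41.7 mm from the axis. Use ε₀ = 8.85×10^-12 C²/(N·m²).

|E| ≈ 2.05×10^6 V/m

Choose a coaxial cylinder of radius r = 41.7 mm (arbitrary length L) as the Gaussian surface (between the conductors, 20.5 mm < r < 60.3 mm).
The shell at 60.3 mm lies outside the Gaussian surface, so λ_enc = λ₁ = 4.76e-6 C/m.
By Gauss's law (flux through the curved wall only), E·2πrL = λ_enc L/ε₀.
E = |λ_enc|/(2πε₀r) = (4.76×10^-6)/(2π·8.85×10^-12·0.0417) = 2.05e6 N/C.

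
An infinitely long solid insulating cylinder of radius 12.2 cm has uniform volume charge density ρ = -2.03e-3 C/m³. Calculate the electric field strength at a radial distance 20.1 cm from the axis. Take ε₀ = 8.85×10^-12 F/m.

8.49×10^6 N/C

Take a coaxial cylindrical Gaussian surface of radius r = 20.1 cm and length L (r > 12.2 cm, full cross-section enclosed).
λ_enc = ρ·πR² = (-2.03×10^-3)π(0.122)² = -9.492×10^-5 C/m.
Since E is radial and uniform over the curved surface, Φ = E·2πrL = Q_enc/ε₀ = λ_enc L/ε₀.
E = |λ_enc|/(2πε₀r) = (9.492×10^-5)/(2π·8.85×10^-12·0.201) = 8.49×10^6 N/C.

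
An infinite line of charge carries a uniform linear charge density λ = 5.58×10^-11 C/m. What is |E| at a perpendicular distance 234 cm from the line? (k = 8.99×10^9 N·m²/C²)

|E| = 0.429 N/C

Choose a coaxial cylinder of radius r = 234 cm (arbitrary length L) as the Gaussian surface.
Q_enc = λL, so λ_enc = 5.58e-11 C/m.
Applying ∮E·dA = Q_enc/ε₀ with the end caps contributing no flux:
E = 2k|λ_enc|/r = 2(8.99×10^9)(5.58×10^-11)/(2.34) = 0.429 N/C.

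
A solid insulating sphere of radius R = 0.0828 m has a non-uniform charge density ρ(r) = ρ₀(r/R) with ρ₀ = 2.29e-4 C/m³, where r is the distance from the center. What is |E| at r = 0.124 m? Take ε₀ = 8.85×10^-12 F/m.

E = 2.39×10^5 N/C

By spherical symmetry E is radial; choose a Gaussian sphere of radius r = 0.124 m (r > R, all charge enclosed).
Q_enc = 4π ∫₀^R ρ₀(r'/R)^1 r'² dr' = 4πρ₀R³/4 = 4.084e-7 C.
Gauss's law: E·4πr² = Q_enc/ε₀.
E = |Q_enc|/(4πε₀r²) = (4.084×10^-7)/(4π·8.85×10^-12·(0.124)²) = 2.39×10^5 N/C.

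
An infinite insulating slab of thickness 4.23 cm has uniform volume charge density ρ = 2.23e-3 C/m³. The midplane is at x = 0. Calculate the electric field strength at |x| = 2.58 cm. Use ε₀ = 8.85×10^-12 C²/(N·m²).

E ≈ 5.33×10^6 N/C

The point |x| = 2.58 cm lies outside the slab (half-thickness 0.02115 m). A symmetric pillbox spanning the full slab encloses Q_enc = ρ·d·A.
Flux = 2EA ⇒ E = |ρ|d/(2ε₀), independent of distance outside.
E = (2.23e-3)(0.0423)/(2·8.85×10^-12) = 5.33e6 N/C.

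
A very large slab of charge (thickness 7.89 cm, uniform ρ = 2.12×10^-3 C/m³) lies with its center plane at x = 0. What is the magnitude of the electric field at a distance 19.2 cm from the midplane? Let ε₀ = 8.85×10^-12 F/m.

9.45×10^6 N/C

The point |x| = 19.2 cm lies outside the slab (half-thickness 0.03945 m). A symmetric pillbox spanning the full slab encloses Q_enc = ρ·d·A.
Flux = 2EA ⇒ E = |ρ|d/(2ε₀), independent of distance outside.
E = (2.12e-3)(0.0789)/(2·8.85×10^-12) = 9.45×10^6 N/C.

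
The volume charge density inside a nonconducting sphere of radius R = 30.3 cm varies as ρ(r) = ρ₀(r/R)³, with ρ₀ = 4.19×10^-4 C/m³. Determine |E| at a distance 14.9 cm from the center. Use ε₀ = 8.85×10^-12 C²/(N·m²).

By spherical symmetry E is radial; choose a Gaussian sphere of radius r = 14.9 cm (r < R).
Q_enc = ∫₀^r ρ(r')·4πr'² dr' = (4πρ₀/R³) ∫₀^r r'^5 dr' = 4πρ₀ r^6/(6·R³) = 3.452e-7 C.
Gauss's law: E·4πr² = Q_enc/ε₀.
E = |Q_enc|/(4πε₀r²) = (3.452×10^-7)/(4π·8.85×10^-12·(0.149)²) = 1.40e5 N/C.

E ≈ 1.40e5 N/C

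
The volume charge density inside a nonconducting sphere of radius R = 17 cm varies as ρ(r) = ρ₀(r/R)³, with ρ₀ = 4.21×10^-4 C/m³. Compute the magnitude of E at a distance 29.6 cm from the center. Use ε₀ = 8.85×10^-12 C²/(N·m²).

4.45×10^5 N/C

Take a concentric spherical Gaussian surface of radius r = 29.6 cm (r > R, all charge enclosed).
Q_enc = 4π ∫₀^R ρ₀(r'/R)^3 r'² dr' = 4πρ₀R³/6 = 4.332e-6 C.
Gauss's law: E·4πr² = Q_enc/ε₀.
E = |Q_enc|/(4πε₀r²) = (4.332e-6)/(4π·8.85×10^-12·(0.296)²) = 4.45×10^5 N/C.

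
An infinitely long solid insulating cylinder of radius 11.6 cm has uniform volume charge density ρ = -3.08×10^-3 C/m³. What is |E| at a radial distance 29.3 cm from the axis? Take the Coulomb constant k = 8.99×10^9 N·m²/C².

|E| = 7.99×10^6 V/m

Take a coaxial cylindrical Gaussian surface of radius r = 29.3 cm and length L (r > 11.6 cm, full cross-section enclosed).
λ_enc = ρ·πR² = (-3.08×10^-3)π(0.116)² = -1.302×10^-4 C/m.
Gauss's law: E·2πrL = λ_enc L/ε₀.
E = 2k|λ_enc|/r = 2(8.99×10^9)(1.302×10^-4)/(0.293) = 7.99×10^6 N/C.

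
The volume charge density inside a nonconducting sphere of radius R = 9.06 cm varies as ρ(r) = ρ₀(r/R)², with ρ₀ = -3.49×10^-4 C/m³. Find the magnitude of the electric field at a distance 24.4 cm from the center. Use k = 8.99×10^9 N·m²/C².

Use a concentric Gaussian sphere at r = 24.4 cm (r > R, all charge enclosed).
Q_enc = 4π ∫₀^R ρ₀(r'/R)^2 r'² dr' = 4πρ₀R³/5 = -6.523e-7 C.
By Gauss's law, ∮E·dA = E·4πr² = Q_enc/ε₀.
E = k|Q_enc|/r² = (8.99×10^9)(6.523e-7)/(0.244)² = 9.85×10^4 N/C.

E ≈ 9.85×10^4 N/C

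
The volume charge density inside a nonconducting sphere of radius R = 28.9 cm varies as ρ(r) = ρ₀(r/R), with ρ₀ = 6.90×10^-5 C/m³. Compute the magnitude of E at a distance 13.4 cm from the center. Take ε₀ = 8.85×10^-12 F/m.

E ≈ 1.21×10^5 N/C

Use a concentric Gaussian sphere at r = 13.4 cm (r < R).
Q_enc = ∫₀^r ρ(r')·4πr'² dr' = (4πρ₀/R) ∫₀^r r'^3 dr' = 4πρ₀ r^4/(4·R) = 2.418×10^-7 C.
Gauss's law: E·4πr² = Q_enc/ε₀.
E = |Q_enc|/(4πε₀r²) = (2.418×10^-7)/(4π·8.85×10^-12·(0.134)²) = 1.21×10^5 N/C.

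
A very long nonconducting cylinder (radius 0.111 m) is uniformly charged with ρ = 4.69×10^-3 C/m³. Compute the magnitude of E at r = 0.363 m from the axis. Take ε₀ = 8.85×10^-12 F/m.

|E| = 8.99×10^6 N/C

Take a coaxial cylindrical Gaussian surface of radius r = 0.363 m and length L (r > 0.111 m, full cross-section enclosed).
λ_enc = ρ·πR² = (4.69e-3)π(0.111)² = 1.815×10^-4 C/m.
Since E is radial and uniform over the curved surface, Φ = E·2πrL = Q_enc/ε₀ = λ_enc L/ε₀.
E = |λ_enc|/(2πε₀r) = (1.815×10^-4)/(2π·8.85×10^-12·0.363) = 8.99×10^6 N/C.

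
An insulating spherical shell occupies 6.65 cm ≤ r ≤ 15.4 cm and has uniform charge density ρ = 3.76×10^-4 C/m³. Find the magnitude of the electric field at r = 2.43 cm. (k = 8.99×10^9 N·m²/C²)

Use a concentric Gaussian sphere at r = 2.43 cm (r < 6.65 cm, inside the empty cavity).
Q_enc = 0 (all charge lies at larger r); Gauss's law gives E = 0.

|E| = 0 N/C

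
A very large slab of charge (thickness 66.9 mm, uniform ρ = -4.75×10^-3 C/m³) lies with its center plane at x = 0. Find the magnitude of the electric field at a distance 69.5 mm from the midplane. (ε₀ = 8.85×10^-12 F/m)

The point |x| = 69.5 mm lies outside the slab (half-thickness 0.03345 m). A symmetric pillbox spanning the full slab encloses Q_enc = ρ·d·A.
Flux = 2EA ⇒ E = |ρ|d/(2ε₀), independent of distance outside.
E = (4.75e-3)(0.0669)/(2·8.85×10^-12) = 1.80e7 N/C.

1.80×10^7 N/C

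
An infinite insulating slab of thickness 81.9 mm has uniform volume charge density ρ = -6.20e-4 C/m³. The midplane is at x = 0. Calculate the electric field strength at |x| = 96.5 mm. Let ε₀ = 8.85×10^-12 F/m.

2.87×10^6 N/C

The point |x| = 96.5 mm lies outside the slab (half-thickness 0.04095 m). A symmetric pillbox spanning the full slab encloses Q_enc = ρ·d·A.
Flux = 2EA ⇒ E = |ρ|d/(2ε₀), independent of distance outside.
E = (6.20e-4)(0.0819)/(2·8.85×10^-12) = 2.87×10^6 N/C.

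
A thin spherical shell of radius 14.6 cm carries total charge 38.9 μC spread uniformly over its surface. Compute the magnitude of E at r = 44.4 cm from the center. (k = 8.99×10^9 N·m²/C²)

Take a concentric spherical Gaussian surface of radius r = 44.4 cm (r > 14.6 cm).
The entire shell is enclosed: Q_enc = 3.89×10^-5 C.
Applying ∮E·dA = Q_enc/ε₀ with Φ = E(4πr²):
E = k|Q_enc|/r² = (8.99×10^9)(3.89e-5)/(0.444)² = 1.77e6 N/C.

|E| ≈ 1.77×10^6 N/C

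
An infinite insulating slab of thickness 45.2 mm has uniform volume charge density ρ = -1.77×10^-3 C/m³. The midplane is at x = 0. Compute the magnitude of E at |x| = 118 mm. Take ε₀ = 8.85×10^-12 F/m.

|E| = 4.52e6 V/m

The point |x| = 118 mm lies outside the slab (half-thickness 0.0226 m). A symmetric pillbox spanning the full slab encloses Q_enc = ρ·d·A.
Flux = 2EA ⇒ E = |ρ|d/(2ε₀), independent of distance outside.
E = (1.77e-3)(0.0452)/(2·8.85×10^-12) = 4.52×10^6 N/C.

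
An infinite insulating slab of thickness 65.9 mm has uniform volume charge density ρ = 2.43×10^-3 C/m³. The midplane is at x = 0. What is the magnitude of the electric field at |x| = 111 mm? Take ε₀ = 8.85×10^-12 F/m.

|E| = 9.05×10^6 N/C

The point |x| = 111 mm lies outside the slab (half-thickness 0.03295 m). A symmetric pillbox spanning the full slab encloses Q_enc = ρ·d·A.
Flux = 2EA ⇒ E = |ρ|d/(2ε₀), independent of distance outside.
E = (2.43e-3)(0.0659)/(2·8.85×10^-12) = 9.05×10^6 N/C.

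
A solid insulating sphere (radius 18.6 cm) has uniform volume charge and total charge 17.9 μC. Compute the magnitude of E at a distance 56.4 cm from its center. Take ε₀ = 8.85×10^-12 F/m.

By spherical symmetry E is radial; choose a Gaussian sphere of radius r = 56.4 cm (r > R, so the entire charge is enclosed).
Q_enc = 17.9 μC = 1.79×10^-5 C.
Gauss's law: E·4πr² = Q_enc/ε₀.
E = |Q_enc|/(4πε₀r²) = (1.79×10^-5)/(4π·8.85×10^-12·(0.564)²) = 5.06e5 N/C.

|E| ≈ 5.06×10^5 N/C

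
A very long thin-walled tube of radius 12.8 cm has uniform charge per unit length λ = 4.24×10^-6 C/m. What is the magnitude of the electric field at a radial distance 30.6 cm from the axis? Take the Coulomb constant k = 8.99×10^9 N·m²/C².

2.49e5 N/C

Choose a coaxial cylinder of radius r = 30.6 cm (arbitrary length L) as the Gaussian surface (r > 12.8 cm).
The full line charge is enclosed: λ_enc = 4.24e-6 C/m.
Applying ∮E·dA = Q_enc/ε₀ with the end caps contributing no flux:
E = 2k|λ_enc|/r = 2(8.99×10^9)(4.24e-6)/(0.306) = 2.49×10^5 N/C.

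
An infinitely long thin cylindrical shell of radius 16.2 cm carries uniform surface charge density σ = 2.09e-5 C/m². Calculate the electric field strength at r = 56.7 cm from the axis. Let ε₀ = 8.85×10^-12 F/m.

Coaxial Gaussian cylinder, radius r = 56.7 cm, length L (r > 16.2 cm).
The whole shell is enclosed: λ_enc = σ·2πR = (2.09×10^-5)·2π·(0.162) = 2.127×10^-5 C/m.
Since E is radial and uniform over the curved surface, Φ = E·2πrL = Q_enc/ε₀ = λ_enc L/ε₀.
E = |λ_enc|/(2πε₀r) = (2.127e-5)/(2π·8.85×10^-12·0.567) = 6.75×10^5 N/C.

|E| = 6.75×10^5 V/m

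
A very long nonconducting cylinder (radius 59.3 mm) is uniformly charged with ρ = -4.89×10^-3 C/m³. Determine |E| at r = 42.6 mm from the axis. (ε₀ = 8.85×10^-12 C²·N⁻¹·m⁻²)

Take a coaxial cylindrical Gaussian surface of radius r = 42.6 mm and length L (r < R).
Charge inside radius r per length L is ρ·πr²·L, so λ_enc = ρπr² = -2.788e-5 C/m.
Applying ∮E·dA = Q_enc/ε₀ with the end caps contributing no flux:
E = |λ_enc|/(2πε₀r) = (2.788×10^-5)/(2π·8.85×10^-12·0.0426) = 1.18×10^7 N/C.

E ≈ 1.18×10^7 V/m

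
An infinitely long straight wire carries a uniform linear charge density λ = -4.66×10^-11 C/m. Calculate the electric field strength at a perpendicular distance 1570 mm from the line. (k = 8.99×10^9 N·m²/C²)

Choose a coaxial cylinder of radius r = 1570 mm (arbitrary length L) as the Gaussian surface.
Q_enc = λL, so λ_enc = -4.66×10^-11 C/m.
By Gauss's law (flux through the curved wall only), E·2πrL = λ_enc L/ε₀.
E = 2k|λ_enc|/r = 2(8.99×10^9)(4.66×10^-11)/(1.57) = 0.534 N/C.

|E| ≈ 0.534 N/C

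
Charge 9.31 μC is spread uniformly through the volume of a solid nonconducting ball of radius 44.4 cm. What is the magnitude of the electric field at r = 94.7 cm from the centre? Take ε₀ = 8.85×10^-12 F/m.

Symmetry ⇒ E = E(r) r̂. Gaussian sphere of radius r = 94.7 cm (r > R, so the entire charge is enclosed).
Q_enc = 9.31 μC = 9.31e-6 C.
Applying ∮E·dA = Q_enc/ε₀ with Φ = E(4πr²):
E = |Q_enc|/(4πε₀r²) = (9.31×10^-6)/(4π·8.85×10^-12·(0.947)²) = 9.33×10^4 N/C.

E ≈ 9.33×10^4 N/C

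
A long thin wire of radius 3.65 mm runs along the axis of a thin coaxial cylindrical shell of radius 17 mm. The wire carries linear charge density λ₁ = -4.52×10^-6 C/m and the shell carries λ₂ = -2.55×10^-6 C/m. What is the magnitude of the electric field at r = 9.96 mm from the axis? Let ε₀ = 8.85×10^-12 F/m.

8.16×10^6 N/C

Choose a coaxial cylinder of radius r = 9.96 mm (arbitrary length L) as the Gaussian surface (between the conductors, 3.65 mm < r < 17 mm).
Only the inner wire is enclosed; the outer shell contributes nothing inside itself. λ_enc = λ₁ = -4.52×10^-6 C/m.
Gauss's law: E·2πrL = λ_enc L/ε₀.
E = |λ_enc|/(2πε₀r) = (4.52e-6)/(2π·8.85×10^-12·0.00996) = 8.16×10^6 N/C.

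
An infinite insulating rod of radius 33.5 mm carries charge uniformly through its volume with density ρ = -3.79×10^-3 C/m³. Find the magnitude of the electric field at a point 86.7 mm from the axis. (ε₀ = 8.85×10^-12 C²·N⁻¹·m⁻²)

|E| ≈ 2.77e6 N/C

Take a coaxial cylindrical Gaussian surface of radius r = 86.7 mm and length L (r > 33.5 mm, full cross-section enclosed).
λ_enc = ρ·πR² = (-3.79e-3)π(0.0335)² = -1.336×10^-5 C/m.
By Gauss's law (flux through the curved wall only), E·2πrL = λ_enc L/ε₀.
E = |λ_enc|/(2πε₀r) = (1.336e-5)/(2π·8.85×10^-12·0.0867) = 2.77e6 N/C.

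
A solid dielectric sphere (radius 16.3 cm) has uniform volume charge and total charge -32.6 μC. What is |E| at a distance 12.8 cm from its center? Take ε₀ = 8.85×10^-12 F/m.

Take a concentric spherical Gaussian surface of radius r = 12.8 cm (r < R).
For a uniform sphere the enclosed fraction is (r/R)³, so Q_enc = (-32.6 μC)(0.128/0.163)³ = -1.579e-5 C.
By Gauss's law, ∮E·dA = E·4πr² = Q_enc/ε₀.
E = |Q_enc|/(4πε₀r²) = (1.579×10^-5)/(4π·8.85×10^-12·(0.128)²) = 8.66e6 N/C.

E ≈ 8.66×10^6 N/C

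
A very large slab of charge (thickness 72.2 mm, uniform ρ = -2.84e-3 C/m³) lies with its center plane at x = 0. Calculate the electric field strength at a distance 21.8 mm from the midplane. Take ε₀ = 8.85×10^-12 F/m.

By symmetry E is perpendicular to the slab. A Gaussian pillbox from −21.8 mm to +21.8 mm (face area A) lies entirely within the slab.
Q_enc = ρ·(2x)·A and flux = 2EA, so 2EA = 2ρxA/ε₀ ⇒ E = |ρ|x/ε₀.
E = (2.84×10^-3)(0.0218)/(8.85×10^-12) = 7.00×10^6 N/C.

7.00×10^6 N/C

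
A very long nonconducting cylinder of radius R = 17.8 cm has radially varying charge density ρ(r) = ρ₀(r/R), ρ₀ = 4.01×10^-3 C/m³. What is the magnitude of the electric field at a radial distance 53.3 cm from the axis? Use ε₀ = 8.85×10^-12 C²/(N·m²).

Coaxial Gaussian cylinder, radius r = 53.3 cm, length L (r > R, full charge per length enclosed).
λ_enc = 2π ∫₀^R ρ₀(r'/R)^1 r' dr' = 2πρ₀R²/3 = 2.661×10^-4 C/m.
Gauss's law: E·2πrL = λ_enc L/ε₀.
E = |λ_enc|/(2πε₀r) = (2.661×10^-4)/(2π·8.85×10^-12·0.533) = 8.98×10^6 N/C.

8.98×10^6 N/C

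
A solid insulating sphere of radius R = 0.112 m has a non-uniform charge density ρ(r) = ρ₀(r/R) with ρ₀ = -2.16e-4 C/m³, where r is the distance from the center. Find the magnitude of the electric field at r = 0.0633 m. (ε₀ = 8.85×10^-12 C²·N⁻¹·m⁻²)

Take a concentric spherical Gaussian surface of radius r = 0.0633 m (r < R).
Q_enc = ∫₀^r ρ(r')·4πr'² dr' = (4πρ₀/R) ∫₀^r r'^3 dr' = 4πρ₀ r^4/(4·R) = -9.727×10^-8 C.
By Gauss's law, ∮E·dA = E·4πr² = Q_enc/ε₀.
E = |Q_enc|/(4πε₀r²) = (9.727×10^-8)/(4π·8.85×10^-12·(0.0633)²) = 2.18×10^5 N/C.

|E| ≈ 2.18×10^5 V/m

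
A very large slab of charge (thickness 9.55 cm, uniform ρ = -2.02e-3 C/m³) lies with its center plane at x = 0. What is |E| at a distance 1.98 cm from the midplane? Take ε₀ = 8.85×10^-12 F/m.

By symmetry E is perpendicular to the slab. A Gaussian pillbox from −1.98 cm to +1.98 cm (face area A) lies entirely within the slab.
Q_enc = ρ·(2x)·A and flux = 2EA, so 2EA = 2ρxA/ε₀ ⇒ E = |ρ|x/ε₀.
E = (2.02e-3)(0.0198)/(8.85×10^-12) = 4.52×10^6 N/C.

E ≈ 4.52×10^6 V/m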